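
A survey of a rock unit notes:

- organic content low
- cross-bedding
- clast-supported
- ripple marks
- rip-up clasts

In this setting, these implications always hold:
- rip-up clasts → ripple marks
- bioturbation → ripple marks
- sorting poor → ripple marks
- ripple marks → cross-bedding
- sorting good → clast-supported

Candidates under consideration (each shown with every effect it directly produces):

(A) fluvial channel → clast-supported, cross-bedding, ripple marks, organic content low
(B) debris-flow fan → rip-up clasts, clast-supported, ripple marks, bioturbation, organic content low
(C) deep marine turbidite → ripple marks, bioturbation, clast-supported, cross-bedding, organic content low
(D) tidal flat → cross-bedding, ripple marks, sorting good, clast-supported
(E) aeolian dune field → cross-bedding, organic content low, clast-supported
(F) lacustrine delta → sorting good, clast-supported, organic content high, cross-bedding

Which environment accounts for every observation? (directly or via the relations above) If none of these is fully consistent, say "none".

Per-candidate check:
(A) fluvial channel — does not account for rip-up clasts
(B) debris-flow fan — accounts for every observation (cross-bedding by ripple marks → cross-bedding)
(C) deep marine turbidite — organic content low match; cross-bedding match; clast-supported match; ripple marks match; rip-up clasts miss
(D) tidal flat — organic content low miss; cross-bedding match; clast-supported match; ripple marks match; rip-up clasts miss
(E) aeolian dune field — does not account for ripple marks, rip-up clasts
(F) lacustrine delta — organic content low miss; cross-bedding match; clast-supported match; ripple marks miss; rip-up clasts miss
(B) alone accounts for all the evidence.

B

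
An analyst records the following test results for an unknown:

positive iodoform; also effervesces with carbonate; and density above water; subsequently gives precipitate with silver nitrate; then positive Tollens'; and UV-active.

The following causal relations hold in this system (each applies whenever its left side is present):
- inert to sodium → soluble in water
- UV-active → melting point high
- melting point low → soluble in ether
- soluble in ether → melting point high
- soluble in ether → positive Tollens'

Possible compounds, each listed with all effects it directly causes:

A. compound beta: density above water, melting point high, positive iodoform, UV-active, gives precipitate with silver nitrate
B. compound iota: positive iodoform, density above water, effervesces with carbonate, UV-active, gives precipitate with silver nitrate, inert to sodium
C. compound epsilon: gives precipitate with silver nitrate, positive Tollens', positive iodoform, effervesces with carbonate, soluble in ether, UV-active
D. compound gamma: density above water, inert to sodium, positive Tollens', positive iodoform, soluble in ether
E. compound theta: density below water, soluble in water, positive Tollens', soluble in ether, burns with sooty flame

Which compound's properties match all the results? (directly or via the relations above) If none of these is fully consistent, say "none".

For each candidate, compare predicted effects to what was observed:
(A) compound beta — does not account for effervesces with carbonate, positive Tollens'
(B) compound iota — positive iodoform match; effervesces with carbonate match; density above water match; gives precipitate with silver nitrate match; positive Tollens' miss; UV-active match
(C) compound epsilon — does not account for density above water
(D) compound gamma — does not account for effervesces with carbonate, gives precipitate with silver nitrate, UV-active
(E) compound theta — fails on positive iodoform, effervesces with carbonate, density above water, gives precipitate with silver nitrate, UV-active (predicts density below water, not density above water)
No candidate is consistent with all observations.

none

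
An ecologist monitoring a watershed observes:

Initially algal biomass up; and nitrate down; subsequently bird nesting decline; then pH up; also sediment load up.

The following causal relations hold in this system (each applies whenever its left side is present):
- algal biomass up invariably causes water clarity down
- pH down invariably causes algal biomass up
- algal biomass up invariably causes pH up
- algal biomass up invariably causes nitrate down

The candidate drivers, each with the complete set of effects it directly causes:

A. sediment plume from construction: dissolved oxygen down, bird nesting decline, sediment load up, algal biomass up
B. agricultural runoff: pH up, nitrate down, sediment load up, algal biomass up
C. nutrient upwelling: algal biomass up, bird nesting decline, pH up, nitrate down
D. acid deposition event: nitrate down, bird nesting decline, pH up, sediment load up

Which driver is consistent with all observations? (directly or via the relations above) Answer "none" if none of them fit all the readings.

Testing each hypothesis:
(A) sediment plume from construction — algal biomass up match; nitrate down match (through algal biomass up → nitrate down); bird nesting decline match; pH up match (through algal biomass up → pH up); sediment load up match
(B) agricultural runoff — does not account for bird nesting decline
(C) nutrient upwelling — does not account for sediment load up
(D) acid deposition event — does not account for algal biomass up
(A) is the only candidate with no mismatches.

A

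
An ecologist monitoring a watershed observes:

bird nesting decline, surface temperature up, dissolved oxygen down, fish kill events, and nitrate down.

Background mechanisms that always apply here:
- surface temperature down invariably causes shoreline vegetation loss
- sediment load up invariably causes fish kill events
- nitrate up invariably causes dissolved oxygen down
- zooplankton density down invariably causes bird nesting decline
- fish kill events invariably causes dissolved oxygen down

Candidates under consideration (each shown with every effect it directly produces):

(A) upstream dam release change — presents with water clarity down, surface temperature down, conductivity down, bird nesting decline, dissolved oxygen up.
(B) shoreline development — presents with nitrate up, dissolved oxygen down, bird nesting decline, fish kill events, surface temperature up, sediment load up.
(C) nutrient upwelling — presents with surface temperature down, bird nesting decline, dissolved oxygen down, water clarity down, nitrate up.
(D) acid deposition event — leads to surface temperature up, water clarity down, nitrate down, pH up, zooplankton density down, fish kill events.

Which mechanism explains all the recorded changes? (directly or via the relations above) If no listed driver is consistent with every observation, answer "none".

D

For each candidate, compare predicted effects to what was observed:
(A) upstream dam release change — bird nesting decline +; surface temperature up -; dissolved oxygen down -; fish kill events -; nitrate down -
(B) shoreline development — bird nesting decline +; surface temperature up +; dissolved oxygen down +; fish kill events +; nitrate down -
(C) nutrient upwelling — bird nesting decline +; surface temperature up -; dissolved oxygen down +; fish kill events -; nitrate down -
(D) acid deposition event — bird nesting decline + (by zooplankton density down → bird nesting decline); surface temperature up +; dissolved oxygen down + (by fish kill events → dissolved oxygen down); fish kill events +; nitrate down +
(D) alone accounts for all the evidence.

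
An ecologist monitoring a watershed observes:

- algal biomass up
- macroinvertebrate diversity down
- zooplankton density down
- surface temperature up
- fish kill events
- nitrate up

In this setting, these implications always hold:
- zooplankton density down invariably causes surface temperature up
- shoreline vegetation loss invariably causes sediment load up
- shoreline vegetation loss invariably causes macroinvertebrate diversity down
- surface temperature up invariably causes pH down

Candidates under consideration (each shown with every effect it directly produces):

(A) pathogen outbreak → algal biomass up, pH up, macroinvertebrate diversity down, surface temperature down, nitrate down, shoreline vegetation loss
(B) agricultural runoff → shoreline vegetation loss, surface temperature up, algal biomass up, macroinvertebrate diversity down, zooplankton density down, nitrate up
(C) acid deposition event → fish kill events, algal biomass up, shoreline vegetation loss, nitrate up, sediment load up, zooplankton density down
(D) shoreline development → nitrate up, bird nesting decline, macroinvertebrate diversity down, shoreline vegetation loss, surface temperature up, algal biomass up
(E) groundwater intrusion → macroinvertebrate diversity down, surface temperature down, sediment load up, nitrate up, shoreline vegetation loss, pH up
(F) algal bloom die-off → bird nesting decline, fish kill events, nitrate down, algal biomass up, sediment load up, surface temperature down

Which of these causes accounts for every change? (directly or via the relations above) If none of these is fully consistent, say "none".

C

Testing each hypothesis:
(A) pathogen outbreak — algal biomass up +; macroinvertebrate diversity down +; zooplankton density down -; surface temperature up -; fish kill events -; nitrate up -
(B) agricultural runoff — does not account for fish kill events
(C) acid deposition event — accounts for every observation (macroinvertebrate diversity down through shoreline vegetation loss → macroinvertebrate diversity down)
(D) shoreline development — does not account for zooplankton density down, fish kill events
(E) groundwater intrusion — algal biomass up -; macroinvertebrate diversity down +; zooplankton density down -; surface temperature up -; fish kill events -; nitrate up +
(F) algal bloom die-off — algal biomass up +; macroinvertebrate diversity down -; zooplankton density down -; surface temperature up -; fish kill events +; nitrate up -
(C) alone accounts for all the evidence.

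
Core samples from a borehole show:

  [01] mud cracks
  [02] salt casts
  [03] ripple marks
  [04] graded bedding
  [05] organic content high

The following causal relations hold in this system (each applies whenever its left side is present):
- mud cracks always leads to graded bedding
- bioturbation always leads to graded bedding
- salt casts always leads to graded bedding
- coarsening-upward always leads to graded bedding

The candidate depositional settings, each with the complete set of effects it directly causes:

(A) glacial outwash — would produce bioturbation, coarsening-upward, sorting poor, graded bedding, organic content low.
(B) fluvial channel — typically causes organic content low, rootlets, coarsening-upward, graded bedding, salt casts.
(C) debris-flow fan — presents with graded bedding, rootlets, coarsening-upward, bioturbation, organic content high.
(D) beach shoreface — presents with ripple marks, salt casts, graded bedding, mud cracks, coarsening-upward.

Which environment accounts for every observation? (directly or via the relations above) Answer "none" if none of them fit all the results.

Per-candidate check:
(A) glacial outwash — mud cracks -; salt casts -; ripple marks -; graded bedding +; organic content high -
(B) fluvial channel — fails on mud cracks, ripple marks, organic content high (predicts organic content low, not organic content high)
(C) debris-flow fan — does not account for mud cracks, salt casts, ripple marks
(D) beach shoreface — mud cracks +; salt casts +; ripple marks +; graded bedding +; organic content high -
None of the listed candidates fits everything.

none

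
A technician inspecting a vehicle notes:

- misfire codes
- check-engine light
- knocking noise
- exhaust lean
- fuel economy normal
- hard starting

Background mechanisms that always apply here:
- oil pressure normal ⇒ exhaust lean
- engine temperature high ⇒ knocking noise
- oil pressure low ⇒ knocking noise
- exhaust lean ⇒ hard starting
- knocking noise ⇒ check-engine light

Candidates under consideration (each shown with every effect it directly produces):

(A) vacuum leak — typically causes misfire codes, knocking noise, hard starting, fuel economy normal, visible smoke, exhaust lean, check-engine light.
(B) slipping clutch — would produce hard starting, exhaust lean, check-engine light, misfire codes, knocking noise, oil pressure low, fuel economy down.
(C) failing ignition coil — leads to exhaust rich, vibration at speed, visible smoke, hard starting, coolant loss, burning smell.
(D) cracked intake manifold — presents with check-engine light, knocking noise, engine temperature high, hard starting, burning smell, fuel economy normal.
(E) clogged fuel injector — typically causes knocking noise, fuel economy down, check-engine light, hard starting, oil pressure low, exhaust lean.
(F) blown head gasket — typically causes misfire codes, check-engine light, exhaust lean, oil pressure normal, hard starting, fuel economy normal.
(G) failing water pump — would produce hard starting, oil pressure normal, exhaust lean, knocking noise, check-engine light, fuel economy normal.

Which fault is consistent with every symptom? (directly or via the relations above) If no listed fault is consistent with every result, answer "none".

A

Per-candidate check:
(A) vacuum leak — accounts for every observation
(B) slipping clutch — misfire codes yes; check-engine light yes; knocking noise yes; exhaust lean yes; fuel economy normal NO; hard starting yes
(C) failing ignition coil — fails on misfire codes, check-engine light, knocking noise, exhaust lean, fuel economy normal (predicts exhaust rich, not exhaust lean)
(D) cracked intake manifold — misfire codes NO; check-engine light yes; knocking noise yes; exhaust lean NO; fuel economy normal yes; hard starting yes
(E) clogged fuel injector — misfire codes NO; check-engine light yes; knocking noise yes; exhaust lean yes; fuel economy normal NO; hard starting yes
(F) blown head gasket — misfire codes yes; check-engine light yes; knocking noise NO; exhaust lean yes; fuel economy normal yes; hard starting yes
(G) failing water pump — does not account for misfire codes
(A) alone accounts for all the evidence.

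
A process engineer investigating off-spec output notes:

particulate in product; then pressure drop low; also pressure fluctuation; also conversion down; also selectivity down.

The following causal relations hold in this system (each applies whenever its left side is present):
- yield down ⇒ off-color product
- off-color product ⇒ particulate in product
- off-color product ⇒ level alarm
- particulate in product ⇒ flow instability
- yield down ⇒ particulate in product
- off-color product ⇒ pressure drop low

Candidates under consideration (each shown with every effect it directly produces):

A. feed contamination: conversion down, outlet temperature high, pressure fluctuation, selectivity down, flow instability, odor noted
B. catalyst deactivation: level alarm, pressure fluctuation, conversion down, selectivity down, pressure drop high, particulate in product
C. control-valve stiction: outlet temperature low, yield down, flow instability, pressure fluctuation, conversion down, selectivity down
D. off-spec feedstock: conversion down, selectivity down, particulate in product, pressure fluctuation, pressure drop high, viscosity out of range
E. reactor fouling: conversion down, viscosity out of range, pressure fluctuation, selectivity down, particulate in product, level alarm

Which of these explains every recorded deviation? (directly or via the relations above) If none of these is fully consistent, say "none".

Testing each hypothesis:
(A) feed contamination — particulate in product miss; pressure drop low miss; pressure fluctuation match; conversion down match; selectivity down match
(B) catalyst deactivation — fails on pressure drop low (predicts pressure drop high, not pressure drop low)
(C) control-valve stiction — accounts for every observation (particulate in product through yield down → particulate in product)
(D) off-spec feedstock — particulate in product match; pressure drop low miss; pressure fluctuation match; conversion down match; selectivity down match
(E) reactor fouling — does not account for pressure drop low
Only (C) is consistent with every observation.

C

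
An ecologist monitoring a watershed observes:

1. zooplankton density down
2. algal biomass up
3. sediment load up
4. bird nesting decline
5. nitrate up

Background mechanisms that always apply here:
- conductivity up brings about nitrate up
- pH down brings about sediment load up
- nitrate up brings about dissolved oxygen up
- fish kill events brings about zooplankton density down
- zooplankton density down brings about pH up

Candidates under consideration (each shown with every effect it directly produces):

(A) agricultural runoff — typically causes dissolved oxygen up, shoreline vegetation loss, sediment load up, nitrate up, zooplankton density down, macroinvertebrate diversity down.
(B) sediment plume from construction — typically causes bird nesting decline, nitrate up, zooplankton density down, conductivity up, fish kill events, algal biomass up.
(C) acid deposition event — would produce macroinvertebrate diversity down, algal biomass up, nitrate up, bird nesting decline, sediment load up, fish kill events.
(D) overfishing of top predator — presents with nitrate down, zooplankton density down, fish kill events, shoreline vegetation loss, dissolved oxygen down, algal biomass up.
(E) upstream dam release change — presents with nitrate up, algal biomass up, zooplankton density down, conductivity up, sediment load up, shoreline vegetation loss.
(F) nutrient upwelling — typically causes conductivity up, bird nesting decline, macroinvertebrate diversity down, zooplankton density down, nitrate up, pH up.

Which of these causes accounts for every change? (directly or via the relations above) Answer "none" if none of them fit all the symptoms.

Checking each candidate against the observations:
(A) agricultural runoff — zooplankton density down ✓; algal biomass up ✗; sediment load up ✓; bird nesting decline ✗; nitrate up ✓
(B) sediment plume from construction — does not account for sediment load up
(C) acid deposition event — accounts for every observation (zooplankton density down through fish kill events → zooplankton density down)
(D) overfishing of top predator — fails on sediment load up, bird nesting decline, nitrate up (predicts nitrate down, not nitrate up)
(E) upstream dam release change — does not account for bird nesting decline
(F) nutrient upwelling — does not account for algal biomass up, sediment load up
(C) alone accounts for all the evidence.

C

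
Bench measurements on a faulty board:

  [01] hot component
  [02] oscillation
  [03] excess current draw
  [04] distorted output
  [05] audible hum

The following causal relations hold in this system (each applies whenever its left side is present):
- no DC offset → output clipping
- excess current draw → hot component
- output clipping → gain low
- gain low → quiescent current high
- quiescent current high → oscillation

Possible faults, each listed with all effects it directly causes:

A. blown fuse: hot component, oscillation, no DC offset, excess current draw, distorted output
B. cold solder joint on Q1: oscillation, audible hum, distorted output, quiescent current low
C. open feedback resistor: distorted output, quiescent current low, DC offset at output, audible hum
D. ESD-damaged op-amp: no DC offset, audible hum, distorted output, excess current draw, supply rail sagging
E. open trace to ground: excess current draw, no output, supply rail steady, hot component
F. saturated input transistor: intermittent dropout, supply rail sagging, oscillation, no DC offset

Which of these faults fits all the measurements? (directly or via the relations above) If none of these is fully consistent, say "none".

Testing each hypothesis:
(A) blown fuse — hot component yes; oscillation yes; excess current draw yes; distorted output yes; audible hum NO
(B) cold solder joint on Q1 — does not account for hot component, excess current draw
(C) open feedback resistor — hot component NO; oscillation NO; excess current draw NO; distorted output yes; audible hum yes
(D) ESD-damaged op-amp — hot component yes (through excess current draw → hot component); oscillation yes (through no DC offset → output clipping → gain low → quiescent current high → oscillation); excess current draw yes; distorted output yes; audible hum yes
(E) open trace to ground — does not account for oscillation, distorted output, audible hum
(F) saturated input transistor — hot component NO; oscillation yes; excess current draw NO; distorted output NO; audible hum NO
(D) alone accounts for all the evidence.

D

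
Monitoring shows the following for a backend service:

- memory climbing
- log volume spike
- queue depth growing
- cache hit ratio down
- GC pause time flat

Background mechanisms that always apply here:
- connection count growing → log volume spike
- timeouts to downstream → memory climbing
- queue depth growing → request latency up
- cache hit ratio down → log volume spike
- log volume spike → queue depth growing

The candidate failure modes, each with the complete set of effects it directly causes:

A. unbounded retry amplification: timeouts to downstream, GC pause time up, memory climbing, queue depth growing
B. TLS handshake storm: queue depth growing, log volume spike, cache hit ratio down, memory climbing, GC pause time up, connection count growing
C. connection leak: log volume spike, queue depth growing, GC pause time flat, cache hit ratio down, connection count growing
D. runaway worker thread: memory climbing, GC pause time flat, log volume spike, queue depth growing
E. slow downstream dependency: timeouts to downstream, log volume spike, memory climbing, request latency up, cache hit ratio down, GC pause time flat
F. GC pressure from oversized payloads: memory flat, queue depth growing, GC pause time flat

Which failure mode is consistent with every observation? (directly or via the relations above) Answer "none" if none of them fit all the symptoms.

Per-candidate check:
(A) unbounded retry amplification — memory climbing ✓; log volume spike ✗; queue depth growing ✓; cache hit ratio down ✗; GC pause time flat ✗
(B) TLS handshake storm — memory climbing ✓; log volume spike ✓; queue depth growing ✓; cache hit ratio down ✓; GC pause time flat ✗
(C) connection leak — memory climbing ✗; log volume spike ✓; queue depth growing ✓; cache hit ratio down ✓; GC pause time flat ✓
(D) runaway worker thread — does not account for cache hit ratio down
(E) slow downstream dependency — memory climbing ✓; log volume spike ✓; queue depth growing ✓ (via log volume spike → queue depth growing); cache hit ratio down ✓; GC pause time flat ✓
(F) GC pressure from oversized payloads — memory climbing ✗; log volume spike ✗; queue depth growing ✓; cache hit ratio down ✗; GC pause time flat ✓
(E) is the only candidate with no mismatches.

E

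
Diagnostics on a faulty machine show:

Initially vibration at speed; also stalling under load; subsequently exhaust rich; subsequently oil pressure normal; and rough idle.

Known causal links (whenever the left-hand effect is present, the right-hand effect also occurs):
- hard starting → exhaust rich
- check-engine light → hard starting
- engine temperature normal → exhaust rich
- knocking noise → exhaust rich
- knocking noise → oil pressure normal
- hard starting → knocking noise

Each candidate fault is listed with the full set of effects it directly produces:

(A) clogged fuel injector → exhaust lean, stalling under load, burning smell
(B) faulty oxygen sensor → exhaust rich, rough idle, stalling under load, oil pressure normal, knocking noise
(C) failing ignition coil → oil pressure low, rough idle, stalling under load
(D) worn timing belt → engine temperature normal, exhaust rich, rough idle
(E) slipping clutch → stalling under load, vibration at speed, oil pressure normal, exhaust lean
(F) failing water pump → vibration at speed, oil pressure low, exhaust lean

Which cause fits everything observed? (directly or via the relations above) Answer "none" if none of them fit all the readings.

none

Per-candidate check:
(A) clogged fuel injector — vibration at speed ✗; stalling under load ✓; exhaust rich ✗; oil pressure normal ✗; rough idle ✗
(B) faulty oxygen sensor — vibration at speed ✗; stalling under load ✓; exhaust rich ✓; oil pressure normal ✓; rough idle ✓
(C) failing ignition coil — vibration at speed ✗; stalling under load ✓; exhaust rich ✗; oil pressure normal ✗; rough idle ✓
(D) worn timing belt — does not account for vibration at speed, stalling under load, oil pressure normal
(E) slipping clutch — vibration at speed ✓; stalling under load ✓; exhaust rich ✗; oil pressure normal ✓; rough idle ✗
(F) failing water pump — vibration at speed ✓; stalling under load ✗; exhaust rich ✗; oil pressure normal ✗; rough idle ✗
Every candidate fails on at least one observation.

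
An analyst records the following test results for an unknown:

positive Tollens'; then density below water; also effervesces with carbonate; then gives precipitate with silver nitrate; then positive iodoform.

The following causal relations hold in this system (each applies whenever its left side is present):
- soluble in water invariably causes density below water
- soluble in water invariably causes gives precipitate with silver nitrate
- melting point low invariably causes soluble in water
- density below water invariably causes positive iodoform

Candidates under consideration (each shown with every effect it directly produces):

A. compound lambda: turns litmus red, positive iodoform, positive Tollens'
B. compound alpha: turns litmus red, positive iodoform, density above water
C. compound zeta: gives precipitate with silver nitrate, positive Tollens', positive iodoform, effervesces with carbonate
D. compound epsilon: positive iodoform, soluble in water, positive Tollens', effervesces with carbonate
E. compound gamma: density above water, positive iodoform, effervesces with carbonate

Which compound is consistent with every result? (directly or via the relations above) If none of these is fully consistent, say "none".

D

Per-candidate check:
(A) compound lambda — positive Tollens' match; density below water miss; effervesces with carbonate miss; gives precipitate with silver nitrate miss; positive iodoform match
(B) compound alpha — positive Tollens' miss; density below water miss; effervesces with carbonate miss; gives precipitate with silver nitrate miss; positive iodoform match
(C) compound zeta — does not account for density below water
(D) compound epsilon — positive Tollens' match; density below water match (through soluble in water → density below water); effervesces with carbonate match; gives precipitate with silver nitrate match (through soluble in water → gives precipitate with silver nitrate); positive iodoform match
(E) compound gamma — positive Tollens' miss; density below water miss; effervesces with carbonate match; gives precipitate with silver nitrate miss; positive iodoform match
(D) is the only candidate with no mismatches.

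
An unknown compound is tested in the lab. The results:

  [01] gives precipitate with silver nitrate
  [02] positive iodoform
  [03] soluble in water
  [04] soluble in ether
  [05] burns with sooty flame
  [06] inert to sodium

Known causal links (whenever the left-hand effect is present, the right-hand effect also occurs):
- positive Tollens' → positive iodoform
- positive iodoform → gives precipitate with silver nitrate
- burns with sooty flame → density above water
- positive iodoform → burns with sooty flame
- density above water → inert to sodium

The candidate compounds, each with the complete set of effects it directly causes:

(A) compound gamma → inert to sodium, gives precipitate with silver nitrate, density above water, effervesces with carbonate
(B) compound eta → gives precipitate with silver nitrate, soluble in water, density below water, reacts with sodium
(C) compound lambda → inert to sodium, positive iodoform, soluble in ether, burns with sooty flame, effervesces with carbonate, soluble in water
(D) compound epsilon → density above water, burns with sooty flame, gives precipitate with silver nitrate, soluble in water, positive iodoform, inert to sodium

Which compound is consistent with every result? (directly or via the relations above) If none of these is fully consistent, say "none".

Checking each candidate against the observations:
(A) compound gamma — does not account for positive iodoform, soluble in water, soluble in ether, burns with sooty flame
(B) compound eta — gives precipitate with silver nitrate +; positive iodoform -; soluble in water +; soluble in ether -; burns with sooty flame -; inert to sodium -
(C) compound lambda — accounts for every observation (gives precipitate with silver nitrate via positive iodoform → gives precipitate with silver nitrate)
(D) compound epsilon — gives precipitate with silver nitrate +; positive iodoform +; soluble in water +; soluble in ether -; burns with sooty flame +; inert to sodium +
(C) alone accounts for all the evidence.

C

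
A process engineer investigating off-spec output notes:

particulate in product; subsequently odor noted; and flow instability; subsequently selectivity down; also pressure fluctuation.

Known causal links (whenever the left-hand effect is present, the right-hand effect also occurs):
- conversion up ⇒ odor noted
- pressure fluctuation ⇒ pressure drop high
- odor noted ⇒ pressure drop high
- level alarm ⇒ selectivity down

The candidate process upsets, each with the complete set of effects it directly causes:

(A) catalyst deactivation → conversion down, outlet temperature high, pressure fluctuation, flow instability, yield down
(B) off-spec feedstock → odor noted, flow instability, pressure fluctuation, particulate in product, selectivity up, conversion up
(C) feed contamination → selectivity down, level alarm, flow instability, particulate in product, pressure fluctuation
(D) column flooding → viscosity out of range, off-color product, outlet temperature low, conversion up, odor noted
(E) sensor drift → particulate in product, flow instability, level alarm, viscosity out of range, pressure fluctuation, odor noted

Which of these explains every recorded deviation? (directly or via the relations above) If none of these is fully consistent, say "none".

E

Per-candidate check:
(A) catalyst deactivation — particulate in product ✗; odor noted ✗; flow instability ✓; selectivity down ✗; pressure fluctuation ✓
(B) off-spec feedstock — fails on selectivity down (predicts selectivity up, not selectivity down)
(C) feed contamination — particulate in product ✓; odor noted ✗; flow instability ✓; selectivity down ✓; pressure fluctuation ✓
(D) column flooding — particulate in product ✗; odor noted ✓; flow instability ✗; selectivity down ✗; pressure fluctuation ✗
(E) sensor drift — accounts for every observation (selectivity down through level alarm → selectivity down)
(E) is the only candidate with no mismatches.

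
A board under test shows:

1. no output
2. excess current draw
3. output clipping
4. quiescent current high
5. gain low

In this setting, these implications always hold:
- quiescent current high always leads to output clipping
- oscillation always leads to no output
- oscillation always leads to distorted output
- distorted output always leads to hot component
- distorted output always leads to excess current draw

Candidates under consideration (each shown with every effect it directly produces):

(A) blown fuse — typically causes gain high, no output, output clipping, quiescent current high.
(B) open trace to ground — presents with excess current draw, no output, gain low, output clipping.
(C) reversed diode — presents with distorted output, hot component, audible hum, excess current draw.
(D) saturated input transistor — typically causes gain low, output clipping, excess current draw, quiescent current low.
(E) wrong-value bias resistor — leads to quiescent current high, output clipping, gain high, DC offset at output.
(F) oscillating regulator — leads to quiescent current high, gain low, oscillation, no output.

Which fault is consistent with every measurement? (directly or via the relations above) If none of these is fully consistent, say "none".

Per-candidate check:
(A) blown fuse — no output yes; excess current draw NO; output clipping yes; quiescent current high yes; gain low NO
(B) open trace to ground — no output yes; excess current draw yes; output clipping yes; quiescent current high NO; gain low yes
(C) reversed diode — no output NO; excess current draw yes; output clipping NO; quiescent current high NO; gain low NO
(D) saturated input transistor — fails on no output, quiescent current high (predicts quiescent current low, not quiescent current high)
(E) wrong-value bias resistor — fails on no output, excess current draw, gain low (predicts gain high, not gain low)
(F) oscillating regulator — accounts for every observation (excess current draw by oscillation → distorted output → excess current draw)
(F) is the only candidate with no mismatches.

F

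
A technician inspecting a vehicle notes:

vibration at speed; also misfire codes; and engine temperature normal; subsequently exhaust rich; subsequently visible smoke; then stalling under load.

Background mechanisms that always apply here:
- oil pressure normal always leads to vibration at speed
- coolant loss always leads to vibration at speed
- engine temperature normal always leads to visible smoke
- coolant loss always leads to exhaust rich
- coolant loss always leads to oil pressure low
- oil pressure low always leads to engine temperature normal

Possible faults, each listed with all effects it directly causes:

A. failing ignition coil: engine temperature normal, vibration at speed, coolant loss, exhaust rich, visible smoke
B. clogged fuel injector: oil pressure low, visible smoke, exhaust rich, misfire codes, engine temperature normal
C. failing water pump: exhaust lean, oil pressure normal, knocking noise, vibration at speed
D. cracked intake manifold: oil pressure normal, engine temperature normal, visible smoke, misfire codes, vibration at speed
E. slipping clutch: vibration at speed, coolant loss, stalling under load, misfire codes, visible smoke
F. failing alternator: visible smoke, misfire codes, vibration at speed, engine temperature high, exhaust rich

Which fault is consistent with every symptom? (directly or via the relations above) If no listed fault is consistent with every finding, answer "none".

E

Testing each hypothesis:
(A) failing ignition coil — vibration at speed yes; misfire codes NO; engine temperature normal yes; exhaust rich yes; visible smoke yes; stalling under load NO
(B) clogged fuel injector — vibration at speed NO; misfire codes yes; engine temperature normal yes; exhaust rich yes; visible smoke yes; stalling under load NO
(C) failing water pump — fails on misfire codes, engine temperature normal, exhaust rich, visible smoke, stalling under load (predicts exhaust lean, not exhaust rich)
(D) cracked intake manifold — vibration at speed yes; misfire codes yes; engine temperature normal yes; exhaust rich NO; visible smoke yes; stalling under load NO
(E) slipping clutch — vibration at speed yes; misfire codes yes; engine temperature normal yes (by coolant loss → oil pressure low → engine temperature normal); exhaust rich yes (by coolant loss → exhaust rich); visible smoke yes; stalling under load yes
(F) failing alternator — vibration at speed yes; misfire codes yes; engine temperature normal NO; exhaust rich yes; visible smoke yes; stalling under load NO
(E) alone accounts for all the evidence.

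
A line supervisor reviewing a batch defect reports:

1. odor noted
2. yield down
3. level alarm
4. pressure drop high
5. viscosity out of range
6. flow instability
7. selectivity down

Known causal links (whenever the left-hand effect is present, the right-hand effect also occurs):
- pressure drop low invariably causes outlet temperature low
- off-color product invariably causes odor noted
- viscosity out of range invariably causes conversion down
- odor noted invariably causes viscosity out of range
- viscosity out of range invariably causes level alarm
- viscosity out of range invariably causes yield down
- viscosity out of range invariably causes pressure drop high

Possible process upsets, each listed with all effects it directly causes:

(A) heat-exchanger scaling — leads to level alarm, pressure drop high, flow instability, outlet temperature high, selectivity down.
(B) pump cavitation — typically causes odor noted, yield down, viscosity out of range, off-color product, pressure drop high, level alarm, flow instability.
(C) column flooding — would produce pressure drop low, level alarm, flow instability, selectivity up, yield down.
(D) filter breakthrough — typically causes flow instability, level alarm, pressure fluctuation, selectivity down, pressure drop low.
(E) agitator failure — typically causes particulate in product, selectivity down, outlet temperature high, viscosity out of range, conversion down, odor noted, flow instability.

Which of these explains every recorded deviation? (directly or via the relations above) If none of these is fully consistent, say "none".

Per-candidate check:
(A) heat-exchanger scaling — odor noted NO; yield down NO; level alarm yes; pressure drop high yes; viscosity out of range NO; flow instability yes; selectivity down yes
(B) pump cavitation — odor noted yes; yield down yes; level alarm yes; pressure drop high yes; viscosity out of range yes; flow instability yes; selectivity down NO
(C) column flooding — odor noted NO; yield down yes; level alarm yes; pressure drop high NO; viscosity out of range NO; flow instability yes; selectivity down NO
(D) filter breakthrough — odor noted NO; yield down NO; level alarm yes; pressure drop high NO; viscosity out of range NO; flow instability yes; selectivity down yes
(E) agitator failure — odor noted yes; yield down yes (by viscosity out of range → yield down); level alarm yes (by viscosity out of range → level alarm); pressure drop high yes (by viscosity out of range → pressure drop high); viscosity out of range yes; flow instability yes; selectivity down yes
Only (E) is consistent with every observation.

E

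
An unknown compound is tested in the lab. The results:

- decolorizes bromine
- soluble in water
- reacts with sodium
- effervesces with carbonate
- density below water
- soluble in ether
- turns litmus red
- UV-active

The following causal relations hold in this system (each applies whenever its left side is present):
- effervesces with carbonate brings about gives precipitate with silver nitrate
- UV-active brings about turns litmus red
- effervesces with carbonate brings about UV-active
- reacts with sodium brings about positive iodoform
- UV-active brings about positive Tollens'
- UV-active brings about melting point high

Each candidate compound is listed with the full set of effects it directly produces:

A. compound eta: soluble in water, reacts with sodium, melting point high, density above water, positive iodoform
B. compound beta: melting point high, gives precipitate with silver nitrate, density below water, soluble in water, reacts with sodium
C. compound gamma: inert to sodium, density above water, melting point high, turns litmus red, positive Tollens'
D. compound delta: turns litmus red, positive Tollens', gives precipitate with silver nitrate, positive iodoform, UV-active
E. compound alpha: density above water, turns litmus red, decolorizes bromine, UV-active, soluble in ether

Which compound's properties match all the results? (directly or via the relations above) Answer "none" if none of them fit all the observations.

none

For each candidate, compare predicted effects to what was observed:
(A) compound eta — decolorizes bromine ✗; soluble in water ✓; reacts with sodium ✓; effervesces with carbonate ✗; density below water ✗; soluble in ether ✗; turns litmus red ✗; UV-active ✗
(B) compound beta — decolorizes bromine ✗; soluble in water ✓; reacts with sodium ✓; effervesces with carbonate ✗; density below water ✓; soluble in ether ✗; turns litmus red ✗; UV-active ✗
(C) compound gamma — fails on decolorizes bromine, soluble in water, reacts with sodium, effervesces with carbonate, density below water, soluble in ether, UV-active (predicts inert to sodium, not reacts with sodium; predicts density above water, not density below water)
(D) compound delta — decolorizes bromine ✗; soluble in water ✗; reacts with sodium ✗; effervesces with carbonate ✗; density below water ✗; soluble in ether ✗; turns litmus red ✓; UV-active ✓
(E) compound alpha — decolorizes bromine ✓; soluble in water ✗; reacts with sodium ✗; effervesces with carbonate ✗; density below water ✗; soluble in ether ✓; turns litmus red ✓; UV-active ✓
Every candidate fails on at least one observation.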